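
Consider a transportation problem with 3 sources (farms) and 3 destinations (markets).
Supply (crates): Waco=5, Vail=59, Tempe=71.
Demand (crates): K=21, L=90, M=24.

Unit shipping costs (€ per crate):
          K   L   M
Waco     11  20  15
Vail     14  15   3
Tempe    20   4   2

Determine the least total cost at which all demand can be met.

920

One minimum-cost allocation:
  Waco→K: 5 × €11 = €55
  Vail→K: 16 × €14 = €224
  Vail→L: 19 × €15 = €285
  Vail→M: 24 × €3 = €72
  Tempe→L: 71 × €4 = €284
Total = 55 + 224 + 285 + 72 + 284 = €920.
(Supply check: Waco ships 5; Vail ships 59; Tempe ships 71.)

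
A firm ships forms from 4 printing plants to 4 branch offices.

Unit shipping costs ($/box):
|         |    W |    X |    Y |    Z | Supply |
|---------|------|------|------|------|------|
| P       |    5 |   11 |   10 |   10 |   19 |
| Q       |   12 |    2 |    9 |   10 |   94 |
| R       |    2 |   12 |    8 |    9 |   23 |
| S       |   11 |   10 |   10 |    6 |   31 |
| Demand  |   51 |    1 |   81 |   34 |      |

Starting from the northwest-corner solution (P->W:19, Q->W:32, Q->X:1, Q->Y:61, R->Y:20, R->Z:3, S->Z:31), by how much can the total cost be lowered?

Current plan cost = 19·5 + 32·12 + 1·2 + 61·9 + 20·8 + 3·9 + 31·6 = $1403.
Optimal plan:
  P–W: 19 × $5 = $95
  Q–W: 9 × $12 = $108
  Q–X: 1 × $2 = $2
  Q–Y: 81 × $9 = $729
  Q–Z: 3 × $10 = $30
  R–W: 23 × $2 = $46
  S–Z: 31 × $6 = $186
Optimal cost = $1196.
Saving = 1403 − 1196 = $207.

207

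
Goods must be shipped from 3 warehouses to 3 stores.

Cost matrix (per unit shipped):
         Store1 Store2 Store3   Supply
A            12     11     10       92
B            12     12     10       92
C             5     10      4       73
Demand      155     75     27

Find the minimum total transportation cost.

A cheapest plan:
  A to Store2: 75 × 11 = 825
  A to Store3: 17 × 10 = 170
  B to Store1: 82 × 12 = 984
  B to Store3: 10 × 10 = 100
  C to Store1: 73 × 5 = 365
Total = 825 + 170 + 984 + 100 + 365 = 2444.
(Supply check: A ships 92; B ships 92; C ships 73.)

2444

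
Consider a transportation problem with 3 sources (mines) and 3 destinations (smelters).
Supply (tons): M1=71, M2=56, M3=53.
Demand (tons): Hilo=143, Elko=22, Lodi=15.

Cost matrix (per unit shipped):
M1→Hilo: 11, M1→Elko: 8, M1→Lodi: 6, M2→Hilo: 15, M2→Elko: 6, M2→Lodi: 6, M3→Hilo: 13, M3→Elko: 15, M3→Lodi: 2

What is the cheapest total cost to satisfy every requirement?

1947

Optimal allocation:
  M1 to Hilo: 71 tons
  M2 to Hilo: 34 tons
  M2 to Elko: 22 tons
  M3 to Hilo: 38 tons
  M3 to Lodi: 15 tons
Total cost = 1947.
(Supply check: M1 ships 71; M2 ships 56; M3 ships 53.)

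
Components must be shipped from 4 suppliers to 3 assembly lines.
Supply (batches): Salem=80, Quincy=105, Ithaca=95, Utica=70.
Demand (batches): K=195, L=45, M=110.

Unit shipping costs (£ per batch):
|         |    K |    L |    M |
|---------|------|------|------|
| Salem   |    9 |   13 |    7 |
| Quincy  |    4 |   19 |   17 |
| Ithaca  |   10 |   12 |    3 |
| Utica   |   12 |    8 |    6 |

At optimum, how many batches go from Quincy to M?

0

Solving gives:
  Salem→K: 80 batches
  Quincy→K: 105 batches
  Ithaca→M: 95 batches
  Utica→K: 10 batches
  Utica→L: 45 batches
  Utica→M: 15 batches
Total cost = £1995.
The route Quincy→M is not used.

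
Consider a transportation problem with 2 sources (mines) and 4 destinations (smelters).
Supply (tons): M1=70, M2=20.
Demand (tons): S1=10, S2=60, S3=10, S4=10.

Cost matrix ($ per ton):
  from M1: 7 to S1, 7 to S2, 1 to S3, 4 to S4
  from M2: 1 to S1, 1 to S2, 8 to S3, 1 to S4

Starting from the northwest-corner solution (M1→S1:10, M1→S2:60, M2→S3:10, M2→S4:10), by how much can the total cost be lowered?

Current plan cost = 10·7 + 60·7 + 10·8 + 10·1 = $580.
Optimal plan:
  M1–S1: 10 × $7 = $70
  M1–S2: 40 × $7 = $280
  M1–S3: 10 × $1 = $10
  M1–S4: 10 × $4 = $40
  M2–S2: 20 × $1 = $20
Optimal cost = $420.
Saving = 580 − 420 = $160.

160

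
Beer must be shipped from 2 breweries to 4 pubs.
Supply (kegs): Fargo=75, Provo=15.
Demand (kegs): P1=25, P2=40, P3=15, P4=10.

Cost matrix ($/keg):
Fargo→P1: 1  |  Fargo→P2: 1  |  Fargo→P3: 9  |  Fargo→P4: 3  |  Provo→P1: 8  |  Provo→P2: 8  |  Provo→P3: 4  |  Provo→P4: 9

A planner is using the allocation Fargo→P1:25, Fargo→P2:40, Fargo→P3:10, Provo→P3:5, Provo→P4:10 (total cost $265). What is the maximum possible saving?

110

Current plan cost = 25·1 + 40·1 + 10·9 + 5·4 + 10·9 = $265.
Optimal plan:
  Fargo to P1: 25 × $1 = $25
  Fargo to P2: 40 × $1 = $40
  Fargo to P4: 10 × $3 = $30
  Provo to P3: 15 × $4 = $60
Optimal cost = $155.
Saving = 265 − 155 = $110.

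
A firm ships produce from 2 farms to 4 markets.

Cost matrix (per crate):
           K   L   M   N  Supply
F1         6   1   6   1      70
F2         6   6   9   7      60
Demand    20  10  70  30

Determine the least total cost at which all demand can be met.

700

Optimal allocation:
  F1 to L: 10 × 1 = 10
  F1 to M: 30 × 6 = 180
  F1 to N: 30 × 1 = 30
  F2 to K: 20 × 6 = 120
  F2 to M: 40 × 9 = 360
Total = 10 + 180 + 30 + 120 + 360 = 700.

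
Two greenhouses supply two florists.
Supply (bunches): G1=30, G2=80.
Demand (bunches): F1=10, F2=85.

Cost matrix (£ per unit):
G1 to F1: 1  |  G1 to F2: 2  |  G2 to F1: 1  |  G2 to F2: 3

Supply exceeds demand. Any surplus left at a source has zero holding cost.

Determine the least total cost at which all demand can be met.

An optimal shipping plan:
  G1→F2: 30 × £2 = £60
  G2→F1: 10 × £1 = £10
  G2→F2: 55 × £3 = £165
Total = 60 + 10 + 165 = £235.
(Supply check: G1 ships 30; G2 ships 65.)

235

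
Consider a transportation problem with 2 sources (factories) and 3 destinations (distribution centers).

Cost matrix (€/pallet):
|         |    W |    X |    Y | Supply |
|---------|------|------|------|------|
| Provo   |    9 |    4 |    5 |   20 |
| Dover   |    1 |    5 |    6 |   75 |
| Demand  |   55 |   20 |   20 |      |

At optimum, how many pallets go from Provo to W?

Solving gives:
  Provo→X: 20 pallets
  Dover→W: 55 pallets
  Dover→Y: 20 pallets
Total cost = €255.
The route Provo→W is not used.

0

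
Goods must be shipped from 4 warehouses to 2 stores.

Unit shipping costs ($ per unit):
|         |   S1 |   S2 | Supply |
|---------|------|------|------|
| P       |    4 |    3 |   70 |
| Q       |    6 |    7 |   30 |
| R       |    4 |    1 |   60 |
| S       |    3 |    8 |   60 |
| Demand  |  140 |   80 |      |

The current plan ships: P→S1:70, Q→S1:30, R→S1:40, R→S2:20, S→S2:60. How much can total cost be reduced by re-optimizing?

Current plan cost = 70·4 + 30·6 + 40·4 + 20·1 + 60·8 = $1120.
Optimal plan:
  P->S1: 50 units
  P->S2: 20 units
  Q->S1: 30 units
  R->S2: 60 units
  S->S1: 60 units
Optimal cost = $680.
Saving = 1120 − 680 = $440.

440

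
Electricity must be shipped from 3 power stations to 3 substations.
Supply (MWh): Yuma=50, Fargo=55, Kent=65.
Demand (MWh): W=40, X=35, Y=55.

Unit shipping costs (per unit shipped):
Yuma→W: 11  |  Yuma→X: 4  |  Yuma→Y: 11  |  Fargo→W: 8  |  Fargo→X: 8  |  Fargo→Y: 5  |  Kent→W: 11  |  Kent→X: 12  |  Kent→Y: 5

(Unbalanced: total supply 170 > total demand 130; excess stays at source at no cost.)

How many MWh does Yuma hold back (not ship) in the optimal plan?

Minimum-cost shipments:
  Yuma→X: 35 × 4 = 140
  Fargo→W: 40 × 8 = 320
  Fargo→Y: 15 × 5 = 75
  Kent→Y: 40 × 5 = 200
Total cost = 735.
Yuma ships 35 of its 50, leaving 15.

15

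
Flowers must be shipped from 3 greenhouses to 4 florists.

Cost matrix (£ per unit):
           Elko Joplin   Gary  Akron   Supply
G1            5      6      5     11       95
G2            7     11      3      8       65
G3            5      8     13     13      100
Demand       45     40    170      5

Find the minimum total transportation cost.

1410

Optimal allocation:
  G1 to Gary: 95 × £5 = £475
  G2 to Gary: 65 × £3 = £195
  G3 to Elko: 45 × £5 = £225
  G3 to Joplin: 40 × £8 = £320
  G3 to Gary: 10 × £13 = £130
  G3 to Akron: 5 × £13 = £65
Total = 475 + 195 + 225 + 320 + 130 + 65 = £1410.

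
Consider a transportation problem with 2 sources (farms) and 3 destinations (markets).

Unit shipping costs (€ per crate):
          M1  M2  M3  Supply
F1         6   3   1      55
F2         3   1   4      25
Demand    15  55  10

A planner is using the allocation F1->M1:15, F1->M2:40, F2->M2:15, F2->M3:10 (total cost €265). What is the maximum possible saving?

65

Current plan cost = 15·6 + 40·3 + 15·1 + 10·4 = €265.
Optimal plan:
  F1->M2: 45 crates
  F1->M3: 10 crates
  F2->M1: 15 crates
  F2->M2: 10 crates
Optimal cost = €200.
Saving = 265 − 200 = €65.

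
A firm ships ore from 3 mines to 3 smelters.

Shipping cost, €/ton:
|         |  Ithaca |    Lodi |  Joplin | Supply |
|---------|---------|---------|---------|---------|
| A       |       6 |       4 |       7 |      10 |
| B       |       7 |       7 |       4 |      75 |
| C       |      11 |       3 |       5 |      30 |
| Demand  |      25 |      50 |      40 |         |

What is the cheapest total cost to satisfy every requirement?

535

An optimal shipping plan:
  A→Lodi: 10 tons
  B→Ithaca: 25 tons
  B→Lodi: 10 tons
  B→Joplin: 40 tons
  C→Lodi: 30 tons
Total cost = €535.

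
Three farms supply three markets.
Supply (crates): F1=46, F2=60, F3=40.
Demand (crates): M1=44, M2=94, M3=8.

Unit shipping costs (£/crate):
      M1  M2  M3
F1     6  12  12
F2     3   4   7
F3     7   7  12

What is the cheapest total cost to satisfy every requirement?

An optimal shipping plan:
  F1->M1: 44 × £6 = £264
  F1->M3: 2 × £12 = £24
  F2->M2: 54 × £4 = £216
  F2->M3: 6 × £7 = £42
  F3->M2: 40 × £7 = £280
Total = 264 + 24 + 216 + 42 + 280 = £826.
(Supply check: F1 ships 46; F2 ships 60; F3 ships 40.)

826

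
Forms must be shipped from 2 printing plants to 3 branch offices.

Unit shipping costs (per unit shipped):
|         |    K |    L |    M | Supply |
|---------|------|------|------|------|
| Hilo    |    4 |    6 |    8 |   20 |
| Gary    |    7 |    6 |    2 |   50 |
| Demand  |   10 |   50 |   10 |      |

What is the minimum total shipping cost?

One minimum-cost allocation:
  Hilo→K: 10 × 4 = 40
  Hilo→L: 10 × 6 = 60
  Gary→L: 40 × 6 = 240
  Gary→M: 10 × 2 = 20
Total = 40 + 60 + 240 + 20 = 360.

360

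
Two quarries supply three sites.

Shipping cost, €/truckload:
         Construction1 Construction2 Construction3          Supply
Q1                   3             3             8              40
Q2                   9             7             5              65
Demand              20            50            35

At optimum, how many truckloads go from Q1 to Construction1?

The minimum-cost plan:
  Q1->Construction1: 20 × €3 = €60
  Q1->Construction2: 20 × €3 = €60
  Q2->Construction2: 30 × €7 = €210
  Q2->Construction3: 35 × €5 = €175
Total cost = €505.
So Q1→Construction1 carries 20 truckloads.

20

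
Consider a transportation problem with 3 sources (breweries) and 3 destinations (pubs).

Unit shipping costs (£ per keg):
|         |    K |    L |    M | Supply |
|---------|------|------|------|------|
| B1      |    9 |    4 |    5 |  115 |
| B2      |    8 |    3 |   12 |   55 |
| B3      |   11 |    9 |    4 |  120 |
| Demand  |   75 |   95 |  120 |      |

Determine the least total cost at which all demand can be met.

1480

Optimal allocation:
  B1 to K: 20 × £9 = £180
  B1 to L: 95 × £4 = £380
  B2 to K: 55 × £8 = £440
  B3 to M: 120 × £4 = £480
Total = 180 + 380 + 440 + 480 = £1480.
(Supply check: B1 ships 115; B2 ships 55; B3 ships 120.)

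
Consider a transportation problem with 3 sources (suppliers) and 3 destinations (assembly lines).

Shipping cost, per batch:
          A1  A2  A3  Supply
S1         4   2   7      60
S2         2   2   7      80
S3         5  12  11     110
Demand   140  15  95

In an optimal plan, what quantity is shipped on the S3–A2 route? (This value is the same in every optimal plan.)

Solving gives:
  S1→A3: 60 × 7 = 420
  S2→A1: 30 × 2 = 60
  S2→A2: 15 × 2 = 30
  S2→A3: 35 × 7 = 245
  S3→A1: 110 × 5 = 550
Total cost = 1305.
The route S3→A2 is not used.

0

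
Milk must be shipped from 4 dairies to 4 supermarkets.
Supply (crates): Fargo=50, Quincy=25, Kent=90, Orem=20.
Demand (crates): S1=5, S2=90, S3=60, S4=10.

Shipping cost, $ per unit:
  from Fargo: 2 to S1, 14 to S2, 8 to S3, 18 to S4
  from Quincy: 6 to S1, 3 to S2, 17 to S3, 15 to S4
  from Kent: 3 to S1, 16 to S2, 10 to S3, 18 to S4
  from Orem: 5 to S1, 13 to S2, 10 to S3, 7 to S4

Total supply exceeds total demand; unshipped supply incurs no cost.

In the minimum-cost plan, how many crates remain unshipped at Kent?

20

Minimum-cost shipments:
  Fargo to S2: 50 × $14 = $700
  Quincy to S2: 25 × $3 = $75
  Kent to S1: 5 × $3 = $15
  Kent to S2: 5 × $16 = $80
  Kent to S3: 60 × $10 = $600
  Orem to S2: 10 × $13 = $130
  Orem to S4: 10 × $7 = $70
Total cost = $1670.
Kent ships 70 of its 90, leaving 20.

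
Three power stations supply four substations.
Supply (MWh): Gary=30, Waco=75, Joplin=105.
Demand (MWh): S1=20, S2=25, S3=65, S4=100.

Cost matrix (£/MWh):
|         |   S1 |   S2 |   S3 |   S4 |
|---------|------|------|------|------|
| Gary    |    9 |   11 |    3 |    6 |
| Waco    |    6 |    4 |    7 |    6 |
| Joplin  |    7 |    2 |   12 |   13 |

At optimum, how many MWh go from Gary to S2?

0

Solving gives:
  Gary to S3: 30 MWh
  Waco to S4: 75 MWh
  Joplin to S1: 20 MWh
  Joplin to S2: 25 MWh
  Joplin to S3: 35 MWh
  Joplin to S4: 25 MWh
Total cost = £1475.
The route Gary→S2 is not used.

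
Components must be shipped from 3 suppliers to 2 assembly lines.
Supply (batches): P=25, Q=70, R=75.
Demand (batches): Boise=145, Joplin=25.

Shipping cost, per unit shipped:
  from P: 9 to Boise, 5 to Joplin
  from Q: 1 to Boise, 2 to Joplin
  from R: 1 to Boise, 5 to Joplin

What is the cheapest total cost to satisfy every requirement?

270

One minimum-cost allocation:
  P–Joplin: 25 × 5 = 125
  Q–Boise: 70 × 1 = 70
  R–Boise: 75 × 1 = 75
Total = 125 + 70 + 75 = 270.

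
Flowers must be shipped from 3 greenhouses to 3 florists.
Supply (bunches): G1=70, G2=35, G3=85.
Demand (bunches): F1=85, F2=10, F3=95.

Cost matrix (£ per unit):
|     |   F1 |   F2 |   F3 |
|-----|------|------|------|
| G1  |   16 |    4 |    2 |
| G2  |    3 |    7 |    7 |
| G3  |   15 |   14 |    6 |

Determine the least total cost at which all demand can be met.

Optimal allocation:
  G1 to F2: 10 bunches
  G1 to F3: 60 bunches
  G2 to F1: 35 bunches
  G3 to F1: 50 bunches
  G3 to F3: 35 bunches
Total cost = £1225.

1225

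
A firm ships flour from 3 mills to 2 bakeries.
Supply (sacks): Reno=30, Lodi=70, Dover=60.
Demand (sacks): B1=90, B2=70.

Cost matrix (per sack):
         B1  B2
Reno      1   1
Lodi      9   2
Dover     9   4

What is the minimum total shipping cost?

710

One minimum-cost allocation:
  Reno to B1: 30 sacks
  Lodi to B2: 70 sacks
  Dover to B1: 60 sacks
Total cost = 710.
(Supply check: Reno ships 30; Lodi ships 70; Dover ships 60.)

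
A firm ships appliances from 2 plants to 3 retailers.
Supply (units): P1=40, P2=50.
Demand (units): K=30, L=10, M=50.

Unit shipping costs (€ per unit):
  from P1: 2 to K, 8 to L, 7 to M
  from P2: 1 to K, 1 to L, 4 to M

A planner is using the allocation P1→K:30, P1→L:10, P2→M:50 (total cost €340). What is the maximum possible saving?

40

Current plan cost = 30·2 + 10·8 + 50·4 = €340.
Optimal plan:
  P1 to K: 30 × €2 = €60
  P1 to M: 10 × €7 = €70
  P2 to L: 10 × €1 = €10
  P2 to M: 40 × €4 = €160
Optimal cost = €300.
Saving = 340 − 300 = €40.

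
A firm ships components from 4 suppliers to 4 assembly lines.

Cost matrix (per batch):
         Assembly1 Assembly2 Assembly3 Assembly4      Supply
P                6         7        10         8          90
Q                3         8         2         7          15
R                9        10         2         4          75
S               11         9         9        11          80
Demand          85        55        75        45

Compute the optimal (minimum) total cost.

A cheapest plan:
  P–Assembly1: 85 × 6 = 510
  P–Assembly4: 5 × 8 = 40
  Q–Assembly3: 15 × 2 = 30
  R–Assembly3: 60 × 2 = 120
  R–Assembly4: 15 × 4 = 60
  S–Assembly2: 55 × 9 = 495
  S–Assembly4: 25 × 11 = 275
Total = 510 + 40 + 30 + 120 + 60 + 495 + 275 = 1530.

1530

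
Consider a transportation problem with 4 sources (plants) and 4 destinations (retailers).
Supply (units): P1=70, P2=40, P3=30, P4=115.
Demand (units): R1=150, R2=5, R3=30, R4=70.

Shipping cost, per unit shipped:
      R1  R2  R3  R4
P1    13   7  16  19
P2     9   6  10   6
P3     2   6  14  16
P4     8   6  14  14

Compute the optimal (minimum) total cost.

An optimal shipping plan:
  P1 to R1: 5 units
  P1 to R2: 5 units
  P1 to R3: 30 units
  P1 to R4: 30 units
  P2 to R4: 40 units
  P3 to R1: 30 units
  P4 to R1: 115 units
Total cost = 2370.
(Supply check: P1 ships 70; P2 ships 40; P3 ships 30; P4 ships 115.)

2370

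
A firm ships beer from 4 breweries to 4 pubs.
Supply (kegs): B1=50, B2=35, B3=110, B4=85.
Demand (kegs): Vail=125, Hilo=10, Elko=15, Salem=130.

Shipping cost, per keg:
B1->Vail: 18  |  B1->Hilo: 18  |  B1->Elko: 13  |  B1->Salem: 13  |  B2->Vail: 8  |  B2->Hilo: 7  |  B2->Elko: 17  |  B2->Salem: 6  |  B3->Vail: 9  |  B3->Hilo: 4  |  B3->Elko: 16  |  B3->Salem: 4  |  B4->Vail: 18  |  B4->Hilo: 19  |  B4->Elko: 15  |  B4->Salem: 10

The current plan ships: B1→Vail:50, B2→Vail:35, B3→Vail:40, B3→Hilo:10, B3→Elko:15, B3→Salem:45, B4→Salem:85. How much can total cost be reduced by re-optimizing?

180

Current plan cost = 50·18 + 35·8 + 40·9 + 10·4 + 15·16 + 45·4 + 85·10 = 2850.
Optimal plan:
  B1→Elko: 15 × 13 = 195
  B1→Salem: 35 × 13 = 455
  B2→Vail: 35 × 8 = 280
  B3→Vail: 90 × 9 = 810
  B3→Hilo: 10 × 4 = 40
  B3→Salem: 10 × 4 = 40
  B4→Salem: 85 × 10 = 850
Optimal cost = 2670.
Saving = 2850 − 2670 = 180.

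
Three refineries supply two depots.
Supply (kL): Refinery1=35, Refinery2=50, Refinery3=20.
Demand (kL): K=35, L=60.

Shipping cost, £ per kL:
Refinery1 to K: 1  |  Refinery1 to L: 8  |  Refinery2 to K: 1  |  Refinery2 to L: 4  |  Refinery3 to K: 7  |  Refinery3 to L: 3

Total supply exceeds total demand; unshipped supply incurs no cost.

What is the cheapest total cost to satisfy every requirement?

An optimal shipping plan:
  Refinery1 to K: 25 × £1 = £25
  Refinery2 to K: 10 × £1 = £10
  Refinery2 to L: 40 × £4 = £160
  Refinery3 to L: 20 × £3 = £60
Total = 25 + 10 + 160 + 60 = £255.

255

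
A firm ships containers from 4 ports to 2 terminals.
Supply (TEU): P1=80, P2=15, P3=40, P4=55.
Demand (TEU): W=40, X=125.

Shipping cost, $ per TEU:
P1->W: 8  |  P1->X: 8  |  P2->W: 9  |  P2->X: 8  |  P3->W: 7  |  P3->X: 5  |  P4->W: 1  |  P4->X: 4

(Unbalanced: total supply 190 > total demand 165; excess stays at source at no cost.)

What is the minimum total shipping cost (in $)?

860

One minimum-cost allocation:
  P1->X: 55 × $8 = $440
  P2->X: 15 × $8 = $120
  P3->X: 40 × $5 = $200
  P4->W: 40 × $1 = $40
  P4->X: 15 × $4 = $60
Total = 440 + 120 + 200 + 40 + 60 = $860.
(Supply check: P1 ships 55; P2 ships 15; P3 ships 40; P4 ships 55.)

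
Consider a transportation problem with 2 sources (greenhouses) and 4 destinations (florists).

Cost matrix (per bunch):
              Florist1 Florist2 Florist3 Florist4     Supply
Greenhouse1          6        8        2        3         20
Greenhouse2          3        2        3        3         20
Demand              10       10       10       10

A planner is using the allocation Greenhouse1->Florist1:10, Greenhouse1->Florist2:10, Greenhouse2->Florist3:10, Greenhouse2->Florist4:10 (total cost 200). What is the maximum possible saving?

Current plan cost = 10·6 + 10·8 + 10·3 + 10·3 = 200.
Optimal plan:
  Greenhouse1→Florist3: 10 × 2 = 20
  Greenhouse1→Florist4: 10 × 3 = 30
  Greenhouse2→Florist1: 10 × 3 = 30
  Greenhouse2→Florist2: 10 × 2 = 20
Optimal cost = 100.
Saving = 200 − 100 = 100.

100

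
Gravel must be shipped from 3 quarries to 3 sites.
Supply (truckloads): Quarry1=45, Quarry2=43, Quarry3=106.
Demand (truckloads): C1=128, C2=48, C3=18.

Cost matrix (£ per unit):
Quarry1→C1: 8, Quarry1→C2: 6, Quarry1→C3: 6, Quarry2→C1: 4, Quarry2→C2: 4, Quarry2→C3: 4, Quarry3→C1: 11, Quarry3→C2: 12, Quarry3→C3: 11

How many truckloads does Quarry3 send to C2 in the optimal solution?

Optimal shipments:
  Quarry1->C2: 27 × £6 = £162
  Quarry1->C3: 18 × £6 = £108
  Quarry2->C1: 22 × £4 = £88
  Quarry2->C2: 21 × £4 = £84
  Quarry3->C1: 106 × £11 = £1166
Total cost = £1608.
The route Quarry3→C2 is not used.

0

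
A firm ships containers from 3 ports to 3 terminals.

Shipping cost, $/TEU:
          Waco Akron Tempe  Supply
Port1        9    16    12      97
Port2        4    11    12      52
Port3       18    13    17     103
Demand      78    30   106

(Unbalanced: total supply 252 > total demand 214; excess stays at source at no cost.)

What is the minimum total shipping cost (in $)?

2279

An optimal shipping plan:
  Port1–Waco: 26 TEU
  Port1–Tempe: 71 TEU
  Port2–Waco: 52 TEU
  Port3–Akron: 30 TEU
  Port3–Tempe: 35 TEU
Total cost = $2279.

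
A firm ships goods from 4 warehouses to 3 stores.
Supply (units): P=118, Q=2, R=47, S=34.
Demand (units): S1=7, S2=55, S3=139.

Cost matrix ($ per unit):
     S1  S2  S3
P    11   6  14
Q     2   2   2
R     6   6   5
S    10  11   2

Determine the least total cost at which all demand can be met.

An optimal shipping plan:
  P to S1: 7 × $11 = $77
  P to S2: 55 × $6 = $330
  P to S3: 56 × $14 = $784
  Q to S3: 2 × $2 = $4
  R to S3: 47 × $5 = $235
  S to S3: 34 × $2 = $68
Total = 77 + 330 + 784 + 4 + 235 + 68 = $1498.
(Supply check: P ships 118; Q ships 2; R ships 47; S ships 34.)

1498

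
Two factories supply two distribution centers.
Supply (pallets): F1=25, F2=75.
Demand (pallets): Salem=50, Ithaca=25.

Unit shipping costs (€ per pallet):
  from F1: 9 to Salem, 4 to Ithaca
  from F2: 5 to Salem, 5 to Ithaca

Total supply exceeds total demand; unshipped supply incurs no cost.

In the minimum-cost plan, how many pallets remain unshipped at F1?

0

Minimum-cost shipments:
  F1→Ithaca: 25 × €4 = €100
  F2→Salem: 50 × €5 = €250
Total cost = €350.
F1 ships 25 of its 25, leaving 0.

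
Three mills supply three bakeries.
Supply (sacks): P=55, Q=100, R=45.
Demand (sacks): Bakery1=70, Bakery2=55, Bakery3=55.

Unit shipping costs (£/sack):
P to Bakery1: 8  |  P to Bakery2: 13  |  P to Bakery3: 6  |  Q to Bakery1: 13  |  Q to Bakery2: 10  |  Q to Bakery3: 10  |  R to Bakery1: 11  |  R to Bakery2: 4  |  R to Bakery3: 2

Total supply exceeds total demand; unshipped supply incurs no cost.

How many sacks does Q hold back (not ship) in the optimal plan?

Minimum-cost shipments:
  P→Bakery1: 55 × £8 = £440
  Q→Bakery1: 15 × £13 = £195
  Q→Bakery2: 55 × £10 = £550
  Q→Bakery3: 10 × £10 = £100
  R→Bakery3: 45 × £2 = £90
Total cost = £1375.
Q ships 80 of its 100, leaving 20.

20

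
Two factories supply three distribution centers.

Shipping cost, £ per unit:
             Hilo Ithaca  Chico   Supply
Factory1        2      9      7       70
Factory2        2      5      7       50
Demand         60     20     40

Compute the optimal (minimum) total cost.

500

One minimum-cost allocation:
  Factory1->Hilo: 30 pallets
  Factory1->Chico: 40 pallets
  Factory2->Hilo: 30 pallets
  Factory2->Ithaca: 20 pallets
Total cost = £500.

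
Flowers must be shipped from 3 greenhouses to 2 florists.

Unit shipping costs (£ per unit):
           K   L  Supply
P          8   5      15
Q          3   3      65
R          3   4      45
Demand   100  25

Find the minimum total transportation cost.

405

An optimal shipping plan:
  P–L: 15 × £5 = £75
  Q–K: 55 × £3 = £165
  Q–L: 10 × £3 = £30
  R–K: 45 × £3 = £135
Total = 75 + 165 + 30 + 135 = £405.
(Supply check: P ships 15; Q ships 65; R ships 45.)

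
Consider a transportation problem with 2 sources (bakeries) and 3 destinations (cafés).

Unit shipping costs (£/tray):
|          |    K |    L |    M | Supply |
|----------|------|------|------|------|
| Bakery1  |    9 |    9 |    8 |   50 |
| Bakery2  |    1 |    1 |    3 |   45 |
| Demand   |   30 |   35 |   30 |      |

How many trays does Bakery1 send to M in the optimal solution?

30

Solving gives:
  Bakery1–K: 20 × £9 = £180
  Bakery1–M: 30 × £8 = £240
  Bakery2–K: 10 × £1 = £10
  Bakery2–L: 35 × £1 = £35
Total cost = £465.
So Bakery1→M carries 30 trays.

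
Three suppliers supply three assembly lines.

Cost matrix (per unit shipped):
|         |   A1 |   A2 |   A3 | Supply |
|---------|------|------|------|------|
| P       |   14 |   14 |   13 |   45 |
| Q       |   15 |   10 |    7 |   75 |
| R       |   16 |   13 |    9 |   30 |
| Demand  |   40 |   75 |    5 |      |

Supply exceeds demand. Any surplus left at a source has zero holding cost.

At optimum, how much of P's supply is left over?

Minimum-cost shipments:
  P to A1: 40 × 14 = 560
  Q to A2: 75 × 10 = 750
  R to A3: 5 × 9 = 45
Total cost = 1355.
P ships 40 of its 45, leaving 5.

5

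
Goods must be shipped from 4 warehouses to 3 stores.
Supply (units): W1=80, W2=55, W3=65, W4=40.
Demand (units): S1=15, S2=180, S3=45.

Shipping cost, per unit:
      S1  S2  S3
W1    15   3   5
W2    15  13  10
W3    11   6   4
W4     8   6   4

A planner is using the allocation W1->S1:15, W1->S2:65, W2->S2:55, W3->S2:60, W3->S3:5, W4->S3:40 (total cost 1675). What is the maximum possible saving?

Current plan cost = 15·15 + 65·3 + 55·13 + 60·6 + 5·4 + 40·4 = 1675.
Optimal plan:
  W1->S2: 80 units
  W2->S2: 10 units
  W2->S3: 45 units
  W3->S2: 65 units
  W4->S1: 15 units
  W4->S2: 25 units
Optimal cost = 1480.
Saving = 1675 − 1480 = 195.

195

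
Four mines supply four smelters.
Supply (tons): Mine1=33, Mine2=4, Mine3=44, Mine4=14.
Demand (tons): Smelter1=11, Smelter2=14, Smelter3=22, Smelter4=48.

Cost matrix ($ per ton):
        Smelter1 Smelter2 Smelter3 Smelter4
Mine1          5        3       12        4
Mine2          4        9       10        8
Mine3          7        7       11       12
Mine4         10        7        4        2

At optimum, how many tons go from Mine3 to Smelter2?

Optimal shipments:
  Mine1→Smelter4: 33 × $4 = $132
  Mine2→Smelter1: 3 × $4 = $12
  Mine2→Smelter4: 1 × $8 = $8
  Mine3→Smelter1: 8 × $7 = $56
  Mine3→Smelter2: 14 × $7 = $98
  Mine3→Smelter3: 22 × $11 = $242
  Mine4→Smelter4: 14 × $2 = $28
Total cost = $576.
So Mine3→Smelter2 carries 14 tons.

14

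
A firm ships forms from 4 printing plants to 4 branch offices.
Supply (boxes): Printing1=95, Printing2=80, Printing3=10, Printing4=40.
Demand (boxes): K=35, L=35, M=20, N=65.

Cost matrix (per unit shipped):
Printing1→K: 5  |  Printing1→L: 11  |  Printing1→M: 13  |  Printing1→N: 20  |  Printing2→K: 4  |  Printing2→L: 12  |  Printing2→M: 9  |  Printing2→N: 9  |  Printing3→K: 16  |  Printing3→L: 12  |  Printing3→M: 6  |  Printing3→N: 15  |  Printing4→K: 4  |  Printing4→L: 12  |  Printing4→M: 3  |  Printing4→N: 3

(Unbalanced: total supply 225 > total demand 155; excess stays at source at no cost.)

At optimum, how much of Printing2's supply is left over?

10

An optimal plan:
  Printing1 to L: 35 × 11 = 385
  Printing2 to K: 35 × 4 = 140
  Printing2 to N: 35 × 9 = 315
  Printing3 to M: 10 × 6 = 60
  Printing4 to M: 10 × 3 = 30
  Printing4 to N: 30 × 3 = 90
Total cost = 1020.
Printing2 ships 70 of its 80, leaving 10.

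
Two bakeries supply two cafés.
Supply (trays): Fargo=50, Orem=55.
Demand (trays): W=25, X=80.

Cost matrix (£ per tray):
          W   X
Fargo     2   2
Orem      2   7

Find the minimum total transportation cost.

Optimal allocation:
  Fargo–X: 50 × £2 = £100
  Orem–W: 25 × £2 = £50
  Orem–X: 30 × £7 = £210
Total = 100 + 50 + 210 = £360.

360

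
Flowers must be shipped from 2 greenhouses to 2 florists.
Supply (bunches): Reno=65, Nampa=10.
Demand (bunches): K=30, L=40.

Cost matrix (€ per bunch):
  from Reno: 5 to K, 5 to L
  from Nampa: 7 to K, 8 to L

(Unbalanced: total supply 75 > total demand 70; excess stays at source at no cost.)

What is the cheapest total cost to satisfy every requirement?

An optimal shipping plan:
  Reno to K: 25 × €5 = €125
  Reno to L: 40 × €5 = €200
  Nampa to K: 5 × €7 = €35
Total = 125 + 200 + 35 = €360.
(Supply check: Reno ships 65; Nampa ships 5.)

360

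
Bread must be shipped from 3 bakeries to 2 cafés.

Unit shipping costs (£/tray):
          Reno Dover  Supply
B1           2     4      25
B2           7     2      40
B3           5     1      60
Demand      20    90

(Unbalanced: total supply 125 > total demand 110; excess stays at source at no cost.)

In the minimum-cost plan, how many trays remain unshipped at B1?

An optimal plan:
  B1->Reno: 20 trays
  B2->Dover: 30 trays
  B3->Dover: 60 trays
Total cost = £160.
B1 ships 20 of its 25, leaving 5.

5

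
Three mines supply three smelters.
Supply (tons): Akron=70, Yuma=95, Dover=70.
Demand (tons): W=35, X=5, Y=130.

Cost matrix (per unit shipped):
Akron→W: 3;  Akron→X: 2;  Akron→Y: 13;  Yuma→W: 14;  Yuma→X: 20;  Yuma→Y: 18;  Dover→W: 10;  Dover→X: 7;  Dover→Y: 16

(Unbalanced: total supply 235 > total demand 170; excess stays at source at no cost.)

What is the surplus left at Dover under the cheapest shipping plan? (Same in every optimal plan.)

Minimum-cost shipments:
  Akron to W: 35 × 3 = 105
  Akron to X: 5 × 2 = 10
  Akron to Y: 30 × 13 = 390
  Yuma to Y: 30 × 18 = 540
  Dover to Y: 70 × 16 = 1120
Total cost = 2165.
Dover ships 70 of its 70, leaving 0.

0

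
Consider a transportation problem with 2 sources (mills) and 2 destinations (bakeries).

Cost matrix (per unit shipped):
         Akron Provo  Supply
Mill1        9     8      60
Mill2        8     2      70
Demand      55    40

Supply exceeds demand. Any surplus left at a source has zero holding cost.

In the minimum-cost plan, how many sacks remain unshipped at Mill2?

An optimal plan:
  Mill1 to Akron: 25 sacks
  Mill2 to Akron: 30 sacks
  Mill2 to Provo: 40 sacks
Total cost = 545.
Mill2 ships 70 of its 70, leaving 0.

0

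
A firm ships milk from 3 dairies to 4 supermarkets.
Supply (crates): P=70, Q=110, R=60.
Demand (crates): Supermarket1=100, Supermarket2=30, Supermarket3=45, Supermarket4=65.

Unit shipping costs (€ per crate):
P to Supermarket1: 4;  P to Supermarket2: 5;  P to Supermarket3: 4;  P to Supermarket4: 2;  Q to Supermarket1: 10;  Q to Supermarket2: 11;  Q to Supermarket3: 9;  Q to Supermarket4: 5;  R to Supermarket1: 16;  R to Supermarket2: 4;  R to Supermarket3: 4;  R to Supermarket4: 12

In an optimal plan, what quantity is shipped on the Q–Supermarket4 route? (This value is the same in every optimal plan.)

65

Solving gives:
  P–Supermarket1: 70 crates
  Q–Supermarket1: 30 crates
  Q–Supermarket3: 15 crates
  Q–Supermarket4: 65 crates
  R–Supermarket2: 30 crates
  R–Supermarket3: 30 crates
Total cost = €1280.
So Q→Supermarket4 carries 65 crates.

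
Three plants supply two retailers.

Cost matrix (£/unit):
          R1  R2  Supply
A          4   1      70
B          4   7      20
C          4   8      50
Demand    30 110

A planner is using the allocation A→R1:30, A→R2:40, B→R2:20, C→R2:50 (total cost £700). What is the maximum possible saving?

Current plan cost = 30·4 + 40·1 + 20·7 + 50·8 = £700.
Optimal plan:
  A–R2: 70 units
  B–R2: 20 units
  C–R1: 30 units
  C–R2: 20 units
Optimal cost = £490.
Saving = 700 − 490 = £210.

210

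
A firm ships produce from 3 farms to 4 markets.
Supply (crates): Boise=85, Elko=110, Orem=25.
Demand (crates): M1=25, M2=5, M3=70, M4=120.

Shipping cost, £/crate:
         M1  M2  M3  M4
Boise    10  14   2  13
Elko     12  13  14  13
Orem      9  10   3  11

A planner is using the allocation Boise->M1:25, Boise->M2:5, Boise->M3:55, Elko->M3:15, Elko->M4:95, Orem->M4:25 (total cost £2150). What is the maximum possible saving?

Current plan cost = 25·10 + 5·14 + 55·2 + 15·14 + 95·13 + 25·11 = £2150.
Optimal plan:
  Boise to M1: 15 × £10 = £150
  Boise to M3: 70 × £2 = £140
  Elko to M4: 110 × £13 = £1430
  Orem to M1: 10 × £9 = £90
  Orem to M2: 5 × £10 = £50
  Orem to M4: 10 × £11 = £110
Optimal cost = £1970.
Saving = 2150 − 1970 = £180.

180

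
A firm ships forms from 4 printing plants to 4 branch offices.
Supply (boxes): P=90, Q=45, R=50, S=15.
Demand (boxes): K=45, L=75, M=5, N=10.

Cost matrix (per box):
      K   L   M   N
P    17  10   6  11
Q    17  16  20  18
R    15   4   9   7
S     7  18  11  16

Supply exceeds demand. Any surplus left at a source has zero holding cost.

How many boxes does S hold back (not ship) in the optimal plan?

0

Minimum-cost shipments:
  P–K: 30 × 17 = 510
  P–L: 25 × 10 = 250
  P–M: 5 × 6 = 30
  P–N: 10 × 11 = 110
  R–L: 50 × 4 = 200
  S–K: 15 × 7 = 105
Total cost = 1205.
S ships 15 of its 15, leaving 0.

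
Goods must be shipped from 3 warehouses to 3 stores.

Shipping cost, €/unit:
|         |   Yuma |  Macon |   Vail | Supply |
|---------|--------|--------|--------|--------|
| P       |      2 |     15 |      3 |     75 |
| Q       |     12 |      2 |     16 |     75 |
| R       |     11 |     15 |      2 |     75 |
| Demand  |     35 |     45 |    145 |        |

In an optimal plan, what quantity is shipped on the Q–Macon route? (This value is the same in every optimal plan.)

45

Solving gives:
  P–Yuma: 5 units
  P–Vail: 70 units
  Q–Yuma: 30 units
  Q–Macon: 45 units
  R–Vail: 75 units
Total cost = €820.
So Q→Macon carries 45 units.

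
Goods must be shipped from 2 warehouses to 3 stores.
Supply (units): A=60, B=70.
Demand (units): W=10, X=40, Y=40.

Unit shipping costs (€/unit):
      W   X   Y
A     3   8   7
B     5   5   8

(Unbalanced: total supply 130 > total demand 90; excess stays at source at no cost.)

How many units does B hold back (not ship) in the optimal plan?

30

Minimum-cost shipments:
  A->W: 10 × €3 = €30
  A->Y: 40 × €7 = €280
  B->X: 40 × €5 = €200
Total cost = €510.
B ships 40 of its 70, leaving 30.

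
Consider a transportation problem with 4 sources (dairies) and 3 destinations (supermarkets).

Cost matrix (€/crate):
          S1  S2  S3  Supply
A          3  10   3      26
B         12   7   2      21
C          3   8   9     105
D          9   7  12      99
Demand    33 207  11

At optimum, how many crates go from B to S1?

0

Solving gives:
  A->S1: 15 crates
  A->S3: 11 crates
  B->S2: 21 crates
  C->S1: 18 crates
  C->S2: 87 crates
  D->S2: 99 crates
Total cost = €1668.
The route B→S1 is not used.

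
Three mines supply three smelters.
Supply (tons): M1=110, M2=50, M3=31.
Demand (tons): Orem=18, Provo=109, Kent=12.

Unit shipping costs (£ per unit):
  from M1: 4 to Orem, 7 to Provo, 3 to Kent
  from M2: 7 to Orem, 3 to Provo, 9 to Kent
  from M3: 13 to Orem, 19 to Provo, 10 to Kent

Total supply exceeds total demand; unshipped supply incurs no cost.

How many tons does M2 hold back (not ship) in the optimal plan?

Minimum-cost shipments:
  M1–Orem: 18 tons
  M1–Provo: 59 tons
  M1–Kent: 12 tons
  M2–Provo: 50 tons
Total cost = £671.
M2 ships 50 of its 50, leaving 0.

0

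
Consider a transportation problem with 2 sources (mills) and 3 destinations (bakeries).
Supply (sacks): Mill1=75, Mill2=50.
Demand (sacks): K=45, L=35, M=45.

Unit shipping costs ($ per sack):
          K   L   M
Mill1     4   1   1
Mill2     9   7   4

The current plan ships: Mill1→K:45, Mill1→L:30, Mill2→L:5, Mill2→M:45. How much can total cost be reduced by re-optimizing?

Current plan cost = 45·4 + 30·1 + 5·7 + 45·4 = $425.
Optimal plan:
  Mill1–K: 40 × $4 = $160
  Mill1–L: 35 × $1 = $35
  Mill2–K: 5 × $9 = $45
  Mill2–M: 45 × $4 = $180
Optimal cost = $420.
Saving = 425 − 420 = $5.

5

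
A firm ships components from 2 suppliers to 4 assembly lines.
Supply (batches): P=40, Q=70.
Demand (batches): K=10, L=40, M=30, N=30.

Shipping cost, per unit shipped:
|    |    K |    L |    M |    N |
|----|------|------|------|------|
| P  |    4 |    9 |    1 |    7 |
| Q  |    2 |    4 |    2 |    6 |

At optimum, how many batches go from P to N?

10

Solving gives:
  P->M: 30 batches
  P->N: 10 batches
  Q->K: 10 batches
  Q->L: 40 batches
  Q->N: 20 batches
Total cost = 400.
So P→N carries 10 batches.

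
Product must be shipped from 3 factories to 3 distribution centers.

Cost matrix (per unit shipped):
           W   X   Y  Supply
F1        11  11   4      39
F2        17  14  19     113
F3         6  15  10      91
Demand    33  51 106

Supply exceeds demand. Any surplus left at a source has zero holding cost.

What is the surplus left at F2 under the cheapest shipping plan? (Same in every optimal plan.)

53

Minimum-cost shipments:
  F1→Y: 39 × 4 = 156
  F2→X: 51 × 14 = 714
  F2→Y: 9 × 19 = 171
  F3→W: 33 × 6 = 198
  F3→Y: 58 × 10 = 580
Total cost = 1819.
F2 ships 60 of its 113, leaving 53.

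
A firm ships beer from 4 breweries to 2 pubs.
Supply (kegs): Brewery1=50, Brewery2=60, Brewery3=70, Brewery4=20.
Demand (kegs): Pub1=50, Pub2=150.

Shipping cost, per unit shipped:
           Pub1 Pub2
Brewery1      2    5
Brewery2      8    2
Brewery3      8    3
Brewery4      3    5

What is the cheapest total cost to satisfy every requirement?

530

A cheapest plan:
  Brewery1→Pub1: 50 × 2 = 100
  Brewery2→Pub2: 60 × 2 = 120
  Brewery3→Pub2: 70 × 3 = 210
  Brewery4→Pub2: 20 × 5 = 100
Total = 100 + 120 + 210 + 100 = 530.
(Supply check: Brewery1 ships 50; Brewery2 ships 60; Brewery3 ships 70; Brewery4 ships 20.)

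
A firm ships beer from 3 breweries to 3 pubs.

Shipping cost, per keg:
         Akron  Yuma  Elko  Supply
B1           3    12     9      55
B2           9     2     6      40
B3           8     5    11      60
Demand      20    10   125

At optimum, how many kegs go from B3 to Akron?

Solving gives:
  B1→Akron: 20 × 3 = 60
  B1→Elko: 35 × 9 = 315
  B2→Elko: 40 × 6 = 240
  B3→Yuma: 10 × 5 = 50
  B3→Elko: 50 × 11 = 550
Total cost = 1215.
The route B3→Akron is not used.

0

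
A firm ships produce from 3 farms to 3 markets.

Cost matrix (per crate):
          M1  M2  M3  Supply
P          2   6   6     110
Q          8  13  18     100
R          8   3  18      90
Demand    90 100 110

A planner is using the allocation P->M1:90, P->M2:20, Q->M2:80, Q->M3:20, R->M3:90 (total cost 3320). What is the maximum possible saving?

Current plan cost = 90·2 + 20·6 + 80·13 + 20·18 + 90·18 = 3320.
Optimal plan:
  P–M3: 110 × 6 = 660
  Q–M1: 90 × 8 = 720
  Q–M2: 10 × 13 = 130
  R–M2: 90 × 3 = 270
Optimal cost = 1780.
Saving = 3320 − 1780 = 1540.

1540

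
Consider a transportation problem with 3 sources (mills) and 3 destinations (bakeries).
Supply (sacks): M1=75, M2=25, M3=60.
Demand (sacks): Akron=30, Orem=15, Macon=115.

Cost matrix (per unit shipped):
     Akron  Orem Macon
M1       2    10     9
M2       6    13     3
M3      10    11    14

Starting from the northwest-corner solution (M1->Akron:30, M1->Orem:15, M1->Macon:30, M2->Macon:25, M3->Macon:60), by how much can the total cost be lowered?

60

Current plan cost = 30·2 + 15·10 + 30·9 + 25·3 + 60·14 = 1395.
Optimal plan:
  M1–Akron: 30 × 2 = 60
  M1–Macon: 45 × 9 = 405
  M2–Macon: 25 × 3 = 75
  M3–Orem: 15 × 11 = 165
  M3–Macon: 45 × 14 = 630
Optimal cost = 1335.
Saving = 1395 − 1335 = 60.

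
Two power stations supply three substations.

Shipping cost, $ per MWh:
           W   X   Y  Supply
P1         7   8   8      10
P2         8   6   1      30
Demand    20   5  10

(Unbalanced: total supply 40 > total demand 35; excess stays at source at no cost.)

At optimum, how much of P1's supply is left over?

0

An optimal plan:
  P1→W: 10 × $7 = $70
  P2→W: 10 × $8 = $80
  P2→X: 5 × $6 = $30
  P2→Y: 10 × $1 = $10
Total cost = $190.
P1 ships 10 of its 10, leaving 0.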